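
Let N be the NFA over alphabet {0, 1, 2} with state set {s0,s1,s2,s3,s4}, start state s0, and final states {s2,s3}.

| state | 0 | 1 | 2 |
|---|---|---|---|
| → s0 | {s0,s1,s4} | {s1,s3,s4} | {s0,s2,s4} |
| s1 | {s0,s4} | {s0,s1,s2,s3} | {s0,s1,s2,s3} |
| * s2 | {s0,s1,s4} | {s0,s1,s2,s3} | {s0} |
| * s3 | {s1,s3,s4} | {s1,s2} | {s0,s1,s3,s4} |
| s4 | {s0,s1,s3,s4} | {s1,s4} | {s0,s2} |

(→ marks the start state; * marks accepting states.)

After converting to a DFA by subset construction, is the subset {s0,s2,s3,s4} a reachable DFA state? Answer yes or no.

no

Start state of the DFA: {s0}.
{s0} --0--> {s0,s1,s4}  [new]
{s0} --1--> {s1,s3,s4}  [new]
{s0} --2--> {s0,s2,s4}  [new]
{s0,s1,s4} --0--> {s0,s1,s3,s4}  [new]
{s0,s1,s4} --1--> {s0,s1,s2,s3,s4}  [new]
{s0,s1,s4} --2--> {s0,s1,s2,s3,s4}  [seen]
{s1,s3,s4} --0--> {s0,s1,s3,s4}  [seen]
{s1,s3,s4} --1--> {s0,s1,s2,s3,s4}  [seen]
{s1,s3,s4} --2--> {s0,s1,s2,s3,s4}  [seen]
{s0,s2,s4} --0--> {s0,s1,s3,s4}  [seen]
{s0,s2,s4} --1--> {s0,s1,s2,s3,s4}  [seen]
{s0,s2,s4} --2--> {s0,s2,s4}  [seen]
{s0,s1,s3,s4} --0--> {s0,s1,s3,s4}  [seen]
{s0,s1,s3,s4} --1--> {s0,s1,s2,s3,s4}  [seen]
{s0,s1,s3,s4} --2--> {s0,s1,s2,s3,s4}  [seen]
{s0,s1,s2,s3,s4} --0--> {s0,s1,s3,s4}  [seen]
{s0,s1,s2,s3,s4} --1--> {s0,s1,s2,s3,s4}  [seen]
{s0,s1,s2,s3,s4} --2--> {s0,s1,s2,s3,s4}  [seen]
Reachable DFA states: {s0}, {s0,s1,s4}, {s1,s3,s4}, {s0,s2,s4}, {s0,s1,s3,s4}, {s0,s1,s2,s3,s4}.
{s0,s2,s3,s4} is not among them.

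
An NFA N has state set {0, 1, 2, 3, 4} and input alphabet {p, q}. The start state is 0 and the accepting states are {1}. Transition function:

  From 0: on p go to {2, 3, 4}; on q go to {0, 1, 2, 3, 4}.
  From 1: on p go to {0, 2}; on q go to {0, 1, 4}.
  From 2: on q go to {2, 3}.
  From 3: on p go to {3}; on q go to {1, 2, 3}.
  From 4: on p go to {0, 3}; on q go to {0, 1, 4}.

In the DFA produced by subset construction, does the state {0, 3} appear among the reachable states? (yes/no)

yes

Start state of the DFA: {0}.
{0} --p--> {2, 3, 4}  [new]
{0} --q--> {0, 1, 2, 3, 4}  [new]
{2, 3, 4} --p--> {0, 3}  [new]
{2, 3, 4} --q--> {0, 1, 2, 3, 4}  [seen]
{0, 1, 2, 3, 4} --p--> {0, 2, 3, 4}  [new]
{0, 1, 2, 3, 4} --q--> {0, 1, 2, 3, 4}  [seen]
{0, 3} --p--> {2, 3, 4}  [seen]
{0, 3} --q--> {0, 1, 2, 3, 4}  [seen]
{0, 2, 3, 4} --p--> {0, 2, 3, 4}  [seen]
{0, 2, 3, 4} --q--> {0, 1, 2, 3, 4}  [seen]
Reachable DFA states: {0}, {2, 3, 4}, {0, 1, 2, 3, 4}, {0, 3}, {0, 2, 3, 4}.
{0, 3} is among them.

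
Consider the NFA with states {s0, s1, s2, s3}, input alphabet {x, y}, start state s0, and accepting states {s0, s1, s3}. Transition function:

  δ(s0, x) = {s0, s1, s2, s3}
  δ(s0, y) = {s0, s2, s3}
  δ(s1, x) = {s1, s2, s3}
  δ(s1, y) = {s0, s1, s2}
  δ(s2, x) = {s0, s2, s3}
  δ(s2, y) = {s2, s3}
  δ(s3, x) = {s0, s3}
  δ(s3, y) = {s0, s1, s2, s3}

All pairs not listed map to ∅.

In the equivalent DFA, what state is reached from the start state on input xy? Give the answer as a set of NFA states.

{s0, s1, s2, s3}

Start: {s0}.
δ(s0,x) = {s0, s1, s2, s3}.
Union: {s0, s1, s2, s3}.
After x: {s0, s1, s2, s3}.
δ(s0,y) = {s0, s2, s3}; δ(s1,y) = {s0, s1, s2}; δ(s2,y) = {s2, s3}; δ(s3,y) = {s0, s1, s2, s3}.
Union: {s0, s1, s2, s3}.
After y: {s0, s1, s2, s3}.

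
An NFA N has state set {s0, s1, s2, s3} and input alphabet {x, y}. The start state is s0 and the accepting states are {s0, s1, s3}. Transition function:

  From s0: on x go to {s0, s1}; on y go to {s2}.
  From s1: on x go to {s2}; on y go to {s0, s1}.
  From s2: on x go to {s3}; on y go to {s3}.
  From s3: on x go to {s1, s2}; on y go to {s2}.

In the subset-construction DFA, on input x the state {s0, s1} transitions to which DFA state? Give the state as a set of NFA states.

{s0, s1, s2}

δ(s0,x) = {s0, s1}; δ(s1,x) = {s2}.
Union: {s0, s1, s2}.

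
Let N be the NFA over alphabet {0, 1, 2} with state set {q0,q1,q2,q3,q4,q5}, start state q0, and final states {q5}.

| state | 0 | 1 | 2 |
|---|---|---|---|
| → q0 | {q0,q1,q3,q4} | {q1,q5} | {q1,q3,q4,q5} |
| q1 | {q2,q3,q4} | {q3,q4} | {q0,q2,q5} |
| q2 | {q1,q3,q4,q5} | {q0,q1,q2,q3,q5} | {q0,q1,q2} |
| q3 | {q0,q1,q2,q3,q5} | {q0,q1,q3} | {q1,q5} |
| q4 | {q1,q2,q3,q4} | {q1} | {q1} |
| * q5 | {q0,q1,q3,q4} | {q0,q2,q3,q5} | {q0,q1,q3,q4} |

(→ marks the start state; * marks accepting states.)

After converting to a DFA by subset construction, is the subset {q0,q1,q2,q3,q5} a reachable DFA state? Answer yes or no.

yes

Start state of the DFA: {q0}.
{q0} --0--> {q0,q1,q3,q4}  [new]
{q0} --1--> {q1,q5}  [new]
{q0} --2--> {q1,q3,q4,q5}  [new]
{q0,q1,q3,q4} --0--> {q0,q1,q2,q3,q4,q5}  [new]
{q0,q1,q3,q4} --1--> {q0,q1,q3,q4,q5}  [new]
{q0,q1,q3,q4} --2--> {q0,q1,q2,q3,q4,q5}  [seen]
{q1,q5} --0--> {q0,q1,q2,q3,q4}  [new]
{q1,q5} --1--> {q0,q2,q3,q4,q5}  [new]
{q1,q5} --2--> {q0,q1,q2,q3,q4,q5}  [seen]
{q1,q3,q4,q5} --0--> {q0,q1,q2,q3,q4,q5}  [seen]
{q1,q3,q4,q5} --1--> {q0,q1,q2,q3,q4,q5}  [seen]
{q1,q3,q4,q5} --2--> {q0,q1,q2,q3,q4,q5}  [seen]
{q0,q1,q2,q3,q4,q5} --0--> {q0,q1,q2,q3,q4,q5}  [seen]
{q0,q1,q2,q3,q4,q5} --1--> {q0,q1,q2,q3,q4,q5}  [seen]
{q0,q1,q2,q3,q4,q5} --2--> {q0,q1,q2,q3,q4,q5}  [seen]
{q0,q1,q3,q4,q5} --0--> {q0,q1,q2,q3,q4,q5}  [seen]
{q0,q1,q3,q4,q5} --1--> {q0,q1,q2,q3,q4,q5}  [seen]
{q0,q1,q3,q4,q5} --2--> {q0,q1,q2,q3,q4,q5}  [seen]
{q0,q1,q2,q3,q4} --0--> {q0,q1,q2,q3,q4,q5}  [seen]
{q0,q1,q2,q3,q4} --1--> {q0,q1,q2,q3,q4,q5}  [seen]
{q0,q1,q2,q3,q4} --2--> {q0,q1,q2,q3,q4,q5}  [seen]
{q0,q2,q3,q4,q5} --0--> {q0,q1,q2,q3,q4,q5}  [seen]
{q0,q2,q3,q4,q5} --1--> {q0,q1,q2,q3,q5}  [new]
{q0,q2,q3,q4,q5} --2--> {q0,q1,q2,q3,q4,q5}  [seen]
{q0,q1,q2,q3,q5} --0--> {q0,q1,q2,q3,q4,q5}  [seen]
{q0,q1,q2,q3,q5} --1--> {q0,q1,q2,q3,q4,q5}  [seen]
{q0,q1,q2,q3,q5} --2--> {q0,q1,q2,q3,q4,q5}  [seen]
Reachable DFA states: {q0}, {q0,q1,q3,q4}, {q1,q5}, {q1,q3,q4,q5}, {q0,q1,q2,q3,q4,q5}, {q0,q1,q3,q4,q5}, {q0,q1,q2,q3,q4}, {q0,q2,q3,q4,q5}, {q0,q1,q2,q3,q5}.
{q0,q1,q2,q3,q5} is among them.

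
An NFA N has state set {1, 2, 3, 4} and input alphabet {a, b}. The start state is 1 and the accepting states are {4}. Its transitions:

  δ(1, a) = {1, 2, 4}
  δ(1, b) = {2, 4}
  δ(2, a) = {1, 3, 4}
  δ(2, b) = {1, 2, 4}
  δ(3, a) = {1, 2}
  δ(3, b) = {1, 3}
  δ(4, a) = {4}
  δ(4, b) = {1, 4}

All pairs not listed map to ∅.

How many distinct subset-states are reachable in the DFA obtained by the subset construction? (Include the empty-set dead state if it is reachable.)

5

Start state of the DFA: {1}.
{1} --a--> {1, 2, 4}  [new]
{1} --b--> {2, 4}  [new]
{1, 2, 4} --a--> {1, 2, 3, 4}  [new]
{1, 2, 4} --b--> {1, 2, 4}  [seen]
{2, 4} --a--> {1, 3, 4}  [new]
{2, 4} --b--> {1, 2, 4}  [seen]
{1, 2, 3, 4} --a--> {1, 2, 3, 4}  [seen]
{1, 2, 3, 4} --b--> {1, 2, 3, 4}  [seen]
{1, 3, 4} --a--> {1, 2, 4}  [seen]
{1, 3, 4} --b--> {1, 2, 3, 4}  [seen]
Reachable DFA states: {1}, {1, 2, 4}, {2, 4}, {1, 2, 3, 4}, {1, 3, 4}.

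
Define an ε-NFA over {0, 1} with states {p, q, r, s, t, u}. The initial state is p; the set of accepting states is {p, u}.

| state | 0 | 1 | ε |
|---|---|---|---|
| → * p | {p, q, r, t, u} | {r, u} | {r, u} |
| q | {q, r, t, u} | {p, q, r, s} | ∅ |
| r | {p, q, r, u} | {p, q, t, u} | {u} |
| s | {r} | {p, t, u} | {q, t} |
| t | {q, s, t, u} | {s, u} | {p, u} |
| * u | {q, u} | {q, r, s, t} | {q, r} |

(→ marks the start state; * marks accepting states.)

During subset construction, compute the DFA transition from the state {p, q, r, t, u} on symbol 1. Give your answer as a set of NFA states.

{p, q, r, s, t, u}

δ(p,1) = {r, u}; δ(q,1) = {p, q, r, s}; δ(r,1) = {p, q, t, u}; δ(t,1) = {s, u}; δ(u,1) = {q, r, s, t}.
Union: {p, q, r, s, t, u}.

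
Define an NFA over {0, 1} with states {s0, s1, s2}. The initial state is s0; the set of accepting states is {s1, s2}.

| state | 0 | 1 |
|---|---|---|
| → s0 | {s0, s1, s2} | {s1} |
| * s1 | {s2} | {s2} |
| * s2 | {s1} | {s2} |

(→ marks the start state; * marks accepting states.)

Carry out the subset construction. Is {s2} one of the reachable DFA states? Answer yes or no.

Start state of the DFA: {s0}.
{s0} --0--> {s0, s1, s2}  [new]
{s0} --1--> {s1}  [new]
{s0, s1, s2} --0--> {s0, s1, s2}  [seen]
{s0, s1, s2} --1--> {s1, s2}  [new]
{s1} --0--> {s2}  [new]
{s1} --1--> {s2}  [seen]
{s1, s2} --0--> {s1, s2}  [seen]
{s1, s2} --1--> {s2}  [seen]
{s2} --0--> {s1}  [seen]
{s2} --1--> {s2}  [seen]
Reachable DFA states: {s0}, {s0, s1, s2}, {s1}, {s1, s2}, {s2}.
{s2} is among them.

yes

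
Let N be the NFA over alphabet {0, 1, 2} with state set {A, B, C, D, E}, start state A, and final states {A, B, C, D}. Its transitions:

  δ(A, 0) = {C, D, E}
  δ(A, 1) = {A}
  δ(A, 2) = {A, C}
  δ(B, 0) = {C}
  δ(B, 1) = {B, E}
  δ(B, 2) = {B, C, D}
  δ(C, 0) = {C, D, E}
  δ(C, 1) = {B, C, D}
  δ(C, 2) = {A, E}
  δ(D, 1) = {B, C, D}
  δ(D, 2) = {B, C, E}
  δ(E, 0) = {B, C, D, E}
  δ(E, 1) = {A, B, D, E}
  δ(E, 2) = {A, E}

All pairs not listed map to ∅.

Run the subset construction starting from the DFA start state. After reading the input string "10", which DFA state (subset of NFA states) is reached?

Start: {A}.
δ(A,1) = {A}.
Union: {A}.
After 1: {A}.
δ(A,0) = {C, D, E}.
Union: {C, D, E}.
After 0: {C, D, E}.

{C, D, E}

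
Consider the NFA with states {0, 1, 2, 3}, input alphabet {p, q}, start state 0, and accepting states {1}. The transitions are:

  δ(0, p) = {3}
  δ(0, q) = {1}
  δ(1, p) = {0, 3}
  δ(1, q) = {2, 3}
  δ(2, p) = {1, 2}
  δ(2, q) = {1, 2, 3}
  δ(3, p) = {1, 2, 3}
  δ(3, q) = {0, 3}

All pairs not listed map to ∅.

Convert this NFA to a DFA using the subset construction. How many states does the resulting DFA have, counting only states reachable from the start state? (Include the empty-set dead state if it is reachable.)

8

Start state of the DFA: {0}.
{0} --p--> {3}  [new]
{0} --q--> {1}  [new]
{3} --p--> {1, 2, 3}  [new]
{3} --q--> {0, 3}  [new]
{1} --p--> {0, 3}  [seen]
{1} --q--> {2, 3}  [new]
{1, 2, 3} --p--> {0, 1, 2, 3}  [new]
{1, 2, 3} --q--> {0, 1, 2, 3}  [seen]
{0, 3} --p--> {1, 2, 3}  [seen]
{0, 3} --q--> {0, 1, 3}  [new]
{2, 3} --p--> {1, 2, 3}  [seen]
{2, 3} --q--> {0, 1, 2, 3}  [seen]
{0, 1, 2, 3} --p--> {0, 1, 2, 3}  [seen]
{0, 1, 2, 3} --q--> {0, 1, 2, 3}  [seen]
{0, 1, 3} --p--> {0, 1, 2, 3}  [seen]
{0, 1, 3} --q--> {0, 1, 2, 3}  [seen]
Reachable DFA states: {0}, {3}, {1}, {1, 2, 3}, {0, 3}, {2, 3}, {0, 1, 2, 3}, {0, 1, 3}.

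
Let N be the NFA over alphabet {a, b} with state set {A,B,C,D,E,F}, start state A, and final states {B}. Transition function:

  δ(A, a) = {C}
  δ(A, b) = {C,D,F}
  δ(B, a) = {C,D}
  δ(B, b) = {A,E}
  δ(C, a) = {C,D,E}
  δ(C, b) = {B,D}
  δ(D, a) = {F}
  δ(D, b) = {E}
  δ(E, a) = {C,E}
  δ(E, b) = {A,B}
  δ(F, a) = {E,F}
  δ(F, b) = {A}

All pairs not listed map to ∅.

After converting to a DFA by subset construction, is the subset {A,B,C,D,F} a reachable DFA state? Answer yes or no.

yes

Start state of the DFA: {A}.
{A} --a--> {C}  [new]
{A} --b--> {C,D,F}  [new]
{C} --a--> {C,D,E}  [new]
{C} --b--> {B,D}  [new]
{C,D,F} --a--> {C,D,E,F}  [new]
{C,D,F} --b--> {A,B,D,E}  [new]
{C,D,E} --a--> {C,D,E,F}  [seen]
{C,D,E} --b--> {A,B,D,E}  [seen]
{B,D} --a--> {C,D,F}  [seen]
{B,D} --b--> {A,E}  [new]
{C,D,E,F} --a--> {C,D,E,F}  [seen]
{C,D,E,F} --b--> {A,B,D,E}  [seen]
{A,B,D,E} --a--> {C,D,E,F}  [seen]
{A,B,D,E} --b--> {A,B,C,D,E,F}  [new]
{A,E} --a--> {C,E}  [new]
{A,E} --b--> {A,B,C,D,F}  [new]
{A,B,C,D,E,F} --a--> {C,D,E,F}  [seen]
{A,B,C,D,E,F} --b--> {A,B,C,D,E,F}  [seen]
{C,E} --a--> {C,D,E}  [seen]
{C,E} --b--> {A,B,D}  [new]
{A,B,C,D,F} --a--> {C,D,E,F}  [seen]
{A,B,C,D,F} --b--> {A,B,C,D,E,F}  [seen]
{A,B,D} --a--> {C,D,F}  [seen]
{A,B,D} --b--> {A,C,D,E,F}  [new]
{A,C,D,E,F} --a--> {C,D,E,F}  [seen]
{A,C,D,E,F} --b--> {A,B,C,D,E,F}  [seen]
Reachable DFA states: {A}, {C}, {C,D,F}, {C,D,E}, {B,D}, {C,D,E,F}, {A,B,D,E}, {A,E}, {A,B,C,D,E,F}, {C,E}, {A,B,C,D,F}, {A,B,D}, {A,C,D,E,F}.
{A,B,C,D,F} is among them.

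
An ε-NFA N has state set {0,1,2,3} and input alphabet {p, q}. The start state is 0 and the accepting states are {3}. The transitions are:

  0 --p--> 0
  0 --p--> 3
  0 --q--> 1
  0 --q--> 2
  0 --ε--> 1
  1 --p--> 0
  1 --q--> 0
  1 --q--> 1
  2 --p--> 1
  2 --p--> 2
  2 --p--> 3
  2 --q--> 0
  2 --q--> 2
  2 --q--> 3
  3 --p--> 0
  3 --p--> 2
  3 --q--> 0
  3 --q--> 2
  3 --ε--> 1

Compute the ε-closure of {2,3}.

{1,2,3}

Begin with {2,3}.
3 →ε {1}; add 1.
ε-closure = {1,2,3}.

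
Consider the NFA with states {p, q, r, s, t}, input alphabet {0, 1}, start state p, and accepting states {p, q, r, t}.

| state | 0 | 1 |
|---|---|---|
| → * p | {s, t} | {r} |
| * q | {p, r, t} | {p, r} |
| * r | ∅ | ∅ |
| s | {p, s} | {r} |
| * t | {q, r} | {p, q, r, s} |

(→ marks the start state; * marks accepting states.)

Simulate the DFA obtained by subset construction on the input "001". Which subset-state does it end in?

Start: {p}.
δ(p,0) = {s, t}.
Union: {s, t}.
After 0: {s, t}.
δ(s,0) = {p, s}; δ(t,0) = {q, r}.
Union: {p, q, r, s}.
After 0: {p, q, r, s}.
δ(p,1) = {r}; δ(q,1) = {p, r}; δ(r,1) = ∅; δ(s,1) = {r}.
Union: {p, r}.
After 1: {p, r}.

{p, r}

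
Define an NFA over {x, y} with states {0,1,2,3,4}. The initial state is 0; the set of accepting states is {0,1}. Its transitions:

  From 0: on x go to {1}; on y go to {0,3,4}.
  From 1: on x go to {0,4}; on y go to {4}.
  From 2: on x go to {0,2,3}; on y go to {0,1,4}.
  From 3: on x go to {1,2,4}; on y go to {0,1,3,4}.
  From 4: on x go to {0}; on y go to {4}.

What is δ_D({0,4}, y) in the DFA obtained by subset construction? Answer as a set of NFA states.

δ(0,y) = {0,3,4}; δ(4,y) = {4}.
Union: {0,3,4}.

{0,3,4}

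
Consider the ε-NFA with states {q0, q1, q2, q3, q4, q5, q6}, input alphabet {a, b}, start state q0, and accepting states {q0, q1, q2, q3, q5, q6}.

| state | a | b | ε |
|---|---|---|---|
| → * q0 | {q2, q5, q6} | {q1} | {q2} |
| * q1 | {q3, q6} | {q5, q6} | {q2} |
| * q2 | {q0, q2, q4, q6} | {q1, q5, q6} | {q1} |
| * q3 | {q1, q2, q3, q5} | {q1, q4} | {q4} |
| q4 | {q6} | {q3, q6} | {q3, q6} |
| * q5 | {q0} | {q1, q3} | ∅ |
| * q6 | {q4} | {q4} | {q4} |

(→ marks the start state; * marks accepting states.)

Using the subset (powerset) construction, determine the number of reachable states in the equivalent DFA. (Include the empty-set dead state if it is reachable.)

3

Start state of the DFA: {q0, q1, q2} (ε-closure of the NFA start).
{q0, q1, q2} --a--> {q0, q1, q2, q3, q4, q5, q6}  [new]
{q0, q1, q2} --b--> {q1, q2, q3, q4, q5, q6}  [new]
{q0, q1, q2, q3, q4, q5, q6} --a--> {q0, q1, q2, q3, q4, q5, q6}  [seen]
{q0, q1, q2, q3, q4, q5, q6} --b--> {q1, q2, q3, q4, q5, q6}  [seen]
{q1, q2, q3, q4, q5, q6} --a--> {q0, q1, q2, q3, q4, q5, q6}  [seen]
{q1, q2, q3, q4, q5, q6} --b--> {q1, q2, q3, q4, q5, q6}  [seen]
Reachable DFA states: {q0, q1, q2}, {q0, q1, q2, q3, q4, q5, q6}, {q1, q2, q3, q4, q5, q6}.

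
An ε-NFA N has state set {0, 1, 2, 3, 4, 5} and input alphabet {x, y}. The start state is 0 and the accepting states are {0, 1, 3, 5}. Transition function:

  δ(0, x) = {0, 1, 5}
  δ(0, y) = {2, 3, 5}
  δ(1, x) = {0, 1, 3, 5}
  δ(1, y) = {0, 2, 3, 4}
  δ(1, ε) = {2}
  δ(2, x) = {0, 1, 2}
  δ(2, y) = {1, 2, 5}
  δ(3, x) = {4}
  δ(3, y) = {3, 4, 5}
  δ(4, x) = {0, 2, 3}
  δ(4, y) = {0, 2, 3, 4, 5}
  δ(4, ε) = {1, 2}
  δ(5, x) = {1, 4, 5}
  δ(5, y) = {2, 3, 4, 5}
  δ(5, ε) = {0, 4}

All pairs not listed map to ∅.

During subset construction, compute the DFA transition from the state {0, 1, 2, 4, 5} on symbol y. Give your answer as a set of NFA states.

δ(0,y) = {2, 3, 5}; δ(1,y) = {0, 2, 3, 4}; δ(2,y) = {1, 2, 5}; δ(4,y) = {0, 2, 3, 4, 5}; δ(5,y) = {2, 3, 4, 5}.
Union: {0, 1, 2, 3, 4, 5}.

{0, 1, 2, 3, 4, 5}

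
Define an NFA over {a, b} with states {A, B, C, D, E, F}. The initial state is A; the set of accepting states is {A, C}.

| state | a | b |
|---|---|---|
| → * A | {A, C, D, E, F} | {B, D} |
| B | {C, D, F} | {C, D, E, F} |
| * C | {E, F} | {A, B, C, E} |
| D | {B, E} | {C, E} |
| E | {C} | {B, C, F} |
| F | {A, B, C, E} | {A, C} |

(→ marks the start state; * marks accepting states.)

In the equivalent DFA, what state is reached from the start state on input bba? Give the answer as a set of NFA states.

{A, B, C, E, F}

Start: {A}.
δ(A,b) = {B, D}.
Union: {B, D}.
After b: {B, D}.
δ(B,b) = {C, D, E, F}; δ(D,b) = {C, E}.
Union: {C, D, E, F}.
After b: {C, D, E, F}.
δ(C,a) = {E, F}; δ(D,a) = {B, E}; δ(E,a) = {C}; δ(F,a) = {A, B, C, E}.
Union: {A, B, C, E, F}.
After a: {A, B, C, E, F}.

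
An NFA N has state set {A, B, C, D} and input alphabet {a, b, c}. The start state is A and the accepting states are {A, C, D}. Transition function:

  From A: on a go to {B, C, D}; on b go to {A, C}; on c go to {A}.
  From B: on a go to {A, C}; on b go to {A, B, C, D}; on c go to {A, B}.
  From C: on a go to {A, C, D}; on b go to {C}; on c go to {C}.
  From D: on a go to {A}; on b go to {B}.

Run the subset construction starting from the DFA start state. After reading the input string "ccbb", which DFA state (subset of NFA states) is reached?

{A, C}

Start: {A}.
δ(A,c) = {A}.
Union: {A}.
After c: {A}.
δ(A,c) = {A}.
Union: {A}.
After c: {A}.
δ(A,b) = {A, C}.
Union: {A, C}.
After b: {A, C}.
δ(A,b) = {A, C}; δ(C,b) = {C}.
Union: {A, C}.
After b: {A, C}.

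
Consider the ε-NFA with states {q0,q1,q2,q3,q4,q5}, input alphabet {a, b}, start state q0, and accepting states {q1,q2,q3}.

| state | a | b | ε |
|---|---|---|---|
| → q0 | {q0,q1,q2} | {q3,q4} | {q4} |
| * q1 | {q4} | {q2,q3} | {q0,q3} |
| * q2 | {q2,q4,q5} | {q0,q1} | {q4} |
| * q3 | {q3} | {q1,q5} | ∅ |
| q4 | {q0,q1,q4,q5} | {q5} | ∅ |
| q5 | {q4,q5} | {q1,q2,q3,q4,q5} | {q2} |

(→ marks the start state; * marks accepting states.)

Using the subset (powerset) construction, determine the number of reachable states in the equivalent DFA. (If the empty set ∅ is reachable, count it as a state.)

3

Start state of the DFA: {q0,q4} (ε-closure of the NFA start).
{q0,q4} --a--> {q0,q1,q2,q3,q4,q5}  [new]
{q0,q4} --b--> {q2,q3,q4,q5}  [new]
{q0,q1,q2,q3,q4,q5} --a--> {q0,q1,q2,q3,q4,q5}  [seen]
{q0,q1,q2,q3,q4,q5} --b--> {q0,q1,q2,q3,q4,q5}  [seen]
{q2,q3,q4,q5} --a--> {q0,q1,q2,q3,q4,q5}  [seen]
{q2,q3,q4,q5} --b--> {q0,q1,q2,q3,q4,q5}  [seen]
Reachable DFA states: {q0,q4}, {q0,q1,q2,q3,q4,q5}, {q2,q3,q4,q5}.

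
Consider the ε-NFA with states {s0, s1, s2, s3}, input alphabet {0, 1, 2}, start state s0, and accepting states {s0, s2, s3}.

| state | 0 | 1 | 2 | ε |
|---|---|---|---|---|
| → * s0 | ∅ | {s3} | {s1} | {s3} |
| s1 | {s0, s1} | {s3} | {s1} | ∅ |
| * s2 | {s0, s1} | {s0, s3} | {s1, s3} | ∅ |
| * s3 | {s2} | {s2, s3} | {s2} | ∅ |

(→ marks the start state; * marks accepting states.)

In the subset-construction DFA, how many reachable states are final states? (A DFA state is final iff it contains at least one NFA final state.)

9

Start state of the DFA: {s0, s3} (ε-closure of the NFA start).
{s0, s3} --0--> {s2}  [new]
{s0, s3} --1--> {s2, s3}  [new]
{s0, s3} --2--> {s1, s2}  [new]
{s2} --0--> {s0, s1, s3}  [new]
{s2} --1--> {s0, s3}  [seen]
{s2} --2--> {s1, s3}  [new]
{s2, s3} --0--> {s0, s1, s2, s3}  [new]
{s2, s3} --1--> {s0, s2, s3}  [new]
{s2, s3} --2--> {s1, s2, s3}  [new]
{s1, s2} --0--> {s0, s1, s3}  [seen]
{s1, s2} --1--> {s0, s3}  [seen]
{s1, s2} --2--> {s1, s3}  [seen]
{s0, s1, s3} --0--> {s0, s1, s2, s3}  [seen]
{s0, s1, s3} --1--> {s2, s3}  [seen]
{s0, s1, s3} --2--> {s1, s2}  [seen]
{s1, s3} --0--> {s0, s1, s2, s3}  [seen]
{s1, s3} --1--> {s2, s3}  [seen]
{s1, s3} --2--> {s1, s2}  [seen]
{s0, s1, s2, s3} --0--> {s0, s1, s2, s3}  [seen]
{s0, s1, s2, s3} --1--> {s0, s2, s3}  [seen]
{s0, s1, s2, s3} --2--> {s1, s2, s3}  [seen]
{s0, s2, s3} --0--> {s0, s1, s2, s3}  [seen]
{s0, s2, s3} --1--> {s0, s2, s3}  [seen]
{s0, s2, s3} --2--> {s1, s2, s3}  [seen]
{s1, s2, s3} --0--> {s0, s1, s2, s3}  [seen]
{s1, s2, s3} --1--> {s0, s2, s3}  [seen]
{s1, s2, s3} --2--> {s1, s2, s3}  [seen]
Reachable DFA states: {s0, s3}, {s2}, {s2, s3}, {s1, s2}, {s0, s1, s3}, {s1, s3}, {s0, s1, s2, s3}, {s0, s2, s3}, {s1, s2, s3}.
Accepting DFA states (contain an NFA accepting state): {s0, s3}, {s2}, {s2, s3}, {s1, s2}, {s0, s1, s3}, {s1, s3}, {s0, s1, s2, s3}, {s0, s2, s3}, {s1, s2, s3}.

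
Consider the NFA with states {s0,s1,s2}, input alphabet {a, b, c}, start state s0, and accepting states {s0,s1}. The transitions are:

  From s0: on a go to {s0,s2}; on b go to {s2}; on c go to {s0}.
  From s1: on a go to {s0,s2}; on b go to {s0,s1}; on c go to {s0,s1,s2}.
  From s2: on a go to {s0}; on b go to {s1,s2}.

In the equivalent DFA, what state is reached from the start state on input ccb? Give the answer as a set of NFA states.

Start: {s0}.
δ(s0,c) = {s0}.
Union: {s0}.
After c: {s0}.
δ(s0,c) = {s0}.
Union: {s0}.
After c: {s0}.
δ(s0,b) = {s2}.
Union: {s2}.
After b: {s2}.

{s2}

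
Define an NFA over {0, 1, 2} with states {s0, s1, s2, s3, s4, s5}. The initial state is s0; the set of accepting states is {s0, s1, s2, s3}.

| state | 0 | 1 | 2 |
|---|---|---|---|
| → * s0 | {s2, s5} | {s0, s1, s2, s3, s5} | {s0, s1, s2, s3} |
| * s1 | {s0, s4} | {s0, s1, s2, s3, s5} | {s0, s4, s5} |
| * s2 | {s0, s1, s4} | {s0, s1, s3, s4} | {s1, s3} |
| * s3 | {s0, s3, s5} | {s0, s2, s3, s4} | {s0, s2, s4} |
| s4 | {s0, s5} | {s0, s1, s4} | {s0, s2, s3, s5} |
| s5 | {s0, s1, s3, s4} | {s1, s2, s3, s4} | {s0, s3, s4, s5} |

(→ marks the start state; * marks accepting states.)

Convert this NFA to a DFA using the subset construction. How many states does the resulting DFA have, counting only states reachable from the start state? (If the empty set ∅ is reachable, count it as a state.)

Start state of the DFA: {s0}.
{s0} --0--> {s2, s5}  [new]
{s0} --1--> {s0, s1, s2, s3, s5}  [new]
{s0} --2--> {s0, s1, s2, s3}  [new]
{s2, s5} --0--> {s0, s1, s3, s4}  [new]
{s2, s5} --1--> {s0, s1, s2, s3, s4}  [new]
{s2, s5} --2--> {s0, s1, s3, s4, s5}  [new]
{s0, s1, s2, s3, s5} --0--> {s0, s1, s2, s3, s4, s5}  [new]
{s0, s1, s2, s3, s5} --1--> {s0, s1, s2, s3, s4, s5}  [seen]
{s0, s1, s2, s3, s5} --2--> {s0, s1, s2, s3, s4, s5}  [seen]
{s0, s1, s2, s3} --0--> {s0, s1, s2, s3, s4, s5}  [seen]
{s0, s1, s2, s3} --1--> {s0, s1, s2, s3, s4, s5}  [seen]
{s0, s1, s2, s3} --2--> {s0, s1, s2, s3, s4, s5}  [seen]
{s0, s1, s3, s4} --0--> {s0, s2, s3, s4, s5}  [new]
{s0, s1, s3, s4} --1--> {s0, s1, s2, s3, s4, s5}  [seen]
{s0, s1, s3, s4} --2--> {s0, s1, s2, s3, s4, s5}  [seen]
{s0, s1, s2, s3, s4} --0--> {s0, s1, s2, s3, s4, s5}  [seen]
{s0, s1, s2, s3, s4} --1--> {s0, s1, s2, s3, s4, s5}  [seen]
{s0, s1, s2, s3, s4} --2--> {s0, s1, s2, s3, s4, s5}  [seen]
{s0, s1, s3, s4, s5} --0--> {s0, s1, s2, s3, s4, s5}  [seen]
{s0, s1, s3, s4, s5} --1--> {s0, s1, s2, s3, s4, s5}  [seen]
{s0, s1, s3, s4, s5} --2--> {s0, s1, s2, s3, s4, s5}  [seen]
{s0, s1, s2, s3, s4, s5} --0--> {s0, s1, s2, s3, s4, s5}  [seen]
{s0, s1, s2, s3, s4, s5} --1--> {s0, s1, s2, s3, s4, s5}  [seen]
{s0, s1, s2, s3, s4, s5} --2--> {s0, s1, s2, s3, s4, s5}  [seen]
{s0, s2, s3, s4, s5} --0--> {s0, s1, s2, s3, s4, s5}  [seen]
{s0, s2, s3, s4, s5} --1--> {s0, s1, s2, s3, s4, s5}  [seen]
{s0, s2, s3, s4, s5} --2--> {s0, s1, s2, s3, s4, s5}  [seen]
Reachable DFA states: {s0}, {s2, s5}, {s0, s1, s2, s3, s5}, {s0, s1, s2, s3}, {s0, s1, s3, s4}, {s0, s1, s2, s3, s4}, {s0, s1, s3, s4, s5}, {s0, s1, s2, s3, s4, s5}, {s0, s2, s3, s4, s5}.

9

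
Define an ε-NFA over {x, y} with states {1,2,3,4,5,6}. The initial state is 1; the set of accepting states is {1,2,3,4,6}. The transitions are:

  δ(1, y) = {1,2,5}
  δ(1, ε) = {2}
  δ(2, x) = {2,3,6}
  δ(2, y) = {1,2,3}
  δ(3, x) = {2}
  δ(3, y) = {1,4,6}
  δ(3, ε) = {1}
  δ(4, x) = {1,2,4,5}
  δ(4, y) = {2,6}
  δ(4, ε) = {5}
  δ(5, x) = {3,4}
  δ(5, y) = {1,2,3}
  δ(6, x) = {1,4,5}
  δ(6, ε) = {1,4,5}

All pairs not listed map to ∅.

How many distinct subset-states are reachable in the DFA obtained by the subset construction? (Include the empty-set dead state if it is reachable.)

Start state of the DFA: {1,2} (ε-closure of the NFA start).
{1,2} --x--> {1,2,3,4,5,6}  [new]
{1,2} --y--> {1,2,3,5}  [new]
{1,2,3,4,5,6} --x--> {1,2,3,4,5,6}  [seen]
{1,2,3,4,5,6} --y--> {1,2,3,4,5,6}  [seen]
{1,2,3,5} --x--> {1,2,3,4,5,6}  [seen]
{1,2,3,5} --y--> {1,2,3,4,5,6}  [seen]
Reachable DFA states: {1,2}, {1,2,3,4,5,6}, {1,2,3,5}.

3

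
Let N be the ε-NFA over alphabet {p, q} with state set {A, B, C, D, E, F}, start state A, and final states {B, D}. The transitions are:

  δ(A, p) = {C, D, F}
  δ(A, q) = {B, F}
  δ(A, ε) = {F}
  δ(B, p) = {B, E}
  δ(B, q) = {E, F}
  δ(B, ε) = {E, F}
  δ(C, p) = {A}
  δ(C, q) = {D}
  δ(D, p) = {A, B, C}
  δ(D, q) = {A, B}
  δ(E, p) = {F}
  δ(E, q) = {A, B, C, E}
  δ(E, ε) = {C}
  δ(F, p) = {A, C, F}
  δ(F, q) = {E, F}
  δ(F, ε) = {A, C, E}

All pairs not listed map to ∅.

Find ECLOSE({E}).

Begin with {E}.
E →ε {C}; add C.
ε-closure = {C, E}.

{C, E}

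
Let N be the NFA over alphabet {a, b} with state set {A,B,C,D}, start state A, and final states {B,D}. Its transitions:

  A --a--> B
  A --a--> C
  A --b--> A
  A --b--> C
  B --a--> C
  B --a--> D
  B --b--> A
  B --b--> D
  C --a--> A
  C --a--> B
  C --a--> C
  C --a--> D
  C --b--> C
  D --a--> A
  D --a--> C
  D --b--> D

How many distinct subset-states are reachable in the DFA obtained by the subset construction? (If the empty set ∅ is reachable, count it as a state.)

5

Start state of the DFA: {A}.
{A} --a--> {B,C}  [new]
{A} --b--> {A,C}  [new]
{B,C} --a--> {A,B,C,D}  [new]
{B,C} --b--> {A,C,D}  [new]
{A,C} --a--> {A,B,C,D}  [seen]
{A,C} --b--> {A,C}  [seen]
{A,B,C,D} --a--> {A,B,C,D}  [seen]
{A,B,C,D} --b--> {A,C,D}  [seen]
{A,C,D} --a--> {A,B,C,D}  [seen]
{A,C,D} --b--> {A,C,D}  [seen]
Reachable DFA states: {A}, {B,C}, {A,C}, {A,B,C,D}, {A,C,D}.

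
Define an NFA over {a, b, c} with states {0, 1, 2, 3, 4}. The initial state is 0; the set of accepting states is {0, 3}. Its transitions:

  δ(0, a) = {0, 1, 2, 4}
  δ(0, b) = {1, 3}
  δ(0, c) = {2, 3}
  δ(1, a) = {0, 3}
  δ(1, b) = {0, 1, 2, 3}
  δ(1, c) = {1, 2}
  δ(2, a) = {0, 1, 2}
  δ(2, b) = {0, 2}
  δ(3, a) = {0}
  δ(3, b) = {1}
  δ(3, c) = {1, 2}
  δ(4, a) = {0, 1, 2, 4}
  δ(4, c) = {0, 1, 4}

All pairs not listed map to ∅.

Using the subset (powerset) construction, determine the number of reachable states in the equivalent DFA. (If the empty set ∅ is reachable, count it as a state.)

Start state of the DFA: {0}.
{0} --a--> {0, 1, 2, 4}  [new]
{0} --b--> {1, 3}  [new]
{0} --c--> {2, 3}  [new]
{0, 1, 2, 4} --a--> {0, 1, 2, 3, 4}  [new]
{0, 1, 2, 4} --b--> {0, 1, 2, 3}  [new]
{0, 1, 2, 4} --c--> {0, 1, 2, 3, 4}  [seen]
{1, 3} --a--> {0, 3}  [new]
{1, 3} --b--> {0, 1, 2, 3}  [seen]
{1, 3} --c--> {1, 2}  [new]
{2, 3} --a--> {0, 1, 2}  [new]
{2, 3} --b--> {0, 1, 2}  [seen]
{2, 3} --c--> {1, 2}  [seen]
{0, 1, 2, 3, 4} --a--> {0, 1, 2, 3, 4}  [seen]
{0, 1, 2, 3, 4} --b--> {0, 1, 2, 3}  [seen]
{0, 1, 2, 3, 4} --c--> {0, 1, 2, 3, 4}  [seen]
{0, 1, 2, 3} --a--> {0, 1, 2, 3, 4}  [seen]
{0, 1, 2, 3} --b--> {0, 1, 2, 3}  [seen]
{0, 1, 2, 3} --c--> {1, 2, 3}  [new]
{0, 3} --a--> {0, 1, 2, 4}  [seen]
{0, 3} --b--> {1, 3}  [seen]
{0, 3} --c--> {1, 2, 3}  [seen]
{1, 2} --a--> {0, 1, 2, 3}  [seen]
{1, 2} --b--> {0, 1, 2, 3}  [seen]
{1, 2} --c--> {1, 2}  [seen]
{0, 1, 2} --a--> {0, 1, 2, 3, 4}  [seen]
{0, 1, 2} --b--> {0, 1, 2, 3}  [seen]
{0, 1, 2} --c--> {1, 2, 3}  [seen]
{1, 2, 3} --a--> {0, 1, 2, 3}  [seen]
{1, 2, 3} --b--> {0, 1, 2, 3}  [seen]
{1, 2, 3} --c--> {1, 2}  [seen]
Reachable DFA states: {0}, {0, 1, 2, 4}, {1, 3}, {2, 3}, {0, 1, 2, 3, 4}, {0, 1, 2, 3}, {0, 3}, {1, 2}, {0, 1, 2}, {1, 2, 3}.

10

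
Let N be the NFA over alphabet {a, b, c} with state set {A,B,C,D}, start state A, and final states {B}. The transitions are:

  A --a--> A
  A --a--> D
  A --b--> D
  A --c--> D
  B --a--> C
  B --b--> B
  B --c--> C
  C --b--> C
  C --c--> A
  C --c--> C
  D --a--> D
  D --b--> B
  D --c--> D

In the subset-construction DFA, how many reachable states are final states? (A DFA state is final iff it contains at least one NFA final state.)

4

Start state of the DFA: {A}.
{A} --a--> {A,D}  [new]
{A} --b--> {D}  [new]
{A} --c--> {D}  [seen]
{A,D} --a--> {A,D}  [seen]
{A,D} --b--> {B,D}  [new]
{A,D} --c--> {D}  [seen]
{D} --a--> {D}  [seen]
{D} --b--> {B}  [new]
{D} --c--> {D}  [seen]
{B,D} --a--> {C,D}  [new]
{B,D} --b--> {B}  [seen]
{B,D} --c--> {C,D}  [seen]
{B} --a--> {C}  [new]
{B} --b--> {B}  [seen]
{B} --c--> {C}  [seen]
{C,D} --a--> {D}  [seen]
{C,D} --b--> {B,C}  [new]
{C,D} --c--> {A,C,D}  [new]
{C} --a--> ∅  [new]
{C} --b--> {C}  [seen]
{C} --c--> {A,C}  [new]
{B,C} --a--> {C}  [seen]
{B,C} --b--> {B,C}  [seen]
{B,C} --c--> {A,C}  [seen]
{A,C,D} --a--> {A,D}  [seen]
{A,C,D} --b--> {B,C,D}  [new]
{A,C,D} --c--> {A,C,D}  [seen]
∅ --a--> ∅  [seen]
∅ --b--> ∅  [seen]
∅ --c--> ∅  [seen]
{A,C} --a--> {A,D}  [seen]
{A,C} --b--> {C,D}  [seen]
{A,C} --c--> {A,C,D}  [seen]
{B,C,D} --a--> {C,D}  [seen]
{B,C,D} --b--> {B,C}  [seen]
{B,C,D} --c--> {A,C,D}  [seen]
Reachable DFA states: {A}, {A,D}, {D}, {B,D}, {B}, {C,D}, {C}, {B,C}, {A,C,D}, ∅, {A,C}, {B,C,D}.
Accepting DFA states (contain an NFA accepting state): {B,D}, {B}, {B,C}, {B,C,D}.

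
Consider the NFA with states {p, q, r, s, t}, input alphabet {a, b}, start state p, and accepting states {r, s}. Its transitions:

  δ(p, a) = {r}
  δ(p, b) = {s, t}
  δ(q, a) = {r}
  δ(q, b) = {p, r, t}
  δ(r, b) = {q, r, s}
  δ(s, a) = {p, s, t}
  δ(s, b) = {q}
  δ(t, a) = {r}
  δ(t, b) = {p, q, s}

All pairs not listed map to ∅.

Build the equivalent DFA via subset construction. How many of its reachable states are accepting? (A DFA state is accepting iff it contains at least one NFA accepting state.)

6

Start state of the DFA: {p}.
{p} --a--> {r}  [new]
{p} --b--> {s, t}  [new]
{r} --a--> ∅  [new]
{r} --b--> {q, r, s}  [new]
{s, t} --a--> {p, r, s, t}  [new]
{s, t} --b--> {p, q, s}  [new]
∅ --a--> ∅  [seen]
∅ --b--> ∅  [seen]
{q, r, s} --a--> {p, r, s, t}  [seen]
{q, r, s} --b--> {p, q, r, s, t}  [new]
{p, r, s, t} --a--> {p, r, s, t}  [seen]
{p, r, s, t} --b--> {p, q, r, s, t}  [seen]
{p, q, s} --a--> {p, r, s, t}  [seen]
{p, q, s} --b--> {p, q, r, s, t}  [seen]
{p, q, r, s, t} --a--> {p, r, s, t}  [seen]
{p, q, r, s, t} --b--> {p, q, r, s, t}  [seen]
Reachable DFA states: {p}, {r}, {s, t}, ∅, {q, r, s}, {p, r, s, t}, {p, q, s}, {p, q, r, s, t}.
Accepting DFA states (contain an NFA accepting state): {r}, {s, t}, {q, r, s}, {p, r, s, t}, {p, q, s}, {p, q, r, s, t}.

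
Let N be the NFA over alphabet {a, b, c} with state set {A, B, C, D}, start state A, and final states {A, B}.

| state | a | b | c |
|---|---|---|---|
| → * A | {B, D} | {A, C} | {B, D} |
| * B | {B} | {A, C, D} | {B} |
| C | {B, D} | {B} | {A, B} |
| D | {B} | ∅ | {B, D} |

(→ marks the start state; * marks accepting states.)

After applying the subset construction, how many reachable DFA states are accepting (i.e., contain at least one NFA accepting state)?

8

Start state of the DFA: {A}.
{A} --a--> {B, D}  [new]
{A} --b--> {A, C}  [new]
{A} --c--> {B, D}  [seen]
{B, D} --a--> {B}  [new]
{B, D} --b--> {A, C, D}  [new]
{B, D} --c--> {B, D}  [seen]
{A, C} --a--> {B, D}  [seen]
{A, C} --b--> {A, B, C}  [new]
{A, C} --c--> {A, B, D}  [new]
{B} --a--> {B}  [seen]
{B} --b--> {A, C, D}  [seen]
{B} --c--> {B}  [seen]
{A, C, D} --a--> {B, D}  [seen]
{A, C, D} --b--> {A, B, C}  [seen]
{A, C, D} --c--> {A, B, D}  [seen]
{A, B, C} --a--> {B, D}  [seen]
{A, B, C} --b--> {A, B, C, D}  [new]
{A, B, C} --c--> {A, B, D}  [seen]
{A, B, D} --a--> {B, D}  [seen]
{A, B, D} --b--> {A, C, D}  [seen]
{A, B, D} --c--> {B, D}  [seen]
{A, B, C, D} --a--> {B, D}  [seen]
{A, B, C, D} --b--> {A, B, C, D}  [seen]
{A, B, C, D} --c--> {A, B, D}  [seen]
Reachable DFA states: {A}, {B, D}, {A, C}, {B}, {A, C, D}, {A, B, C}, {A, B, D}, {A, B, C, D}.
Accepting DFA states (contain an NFA accepting state): {A}, {B, D}, {A, C}, {B}, {A, C, D}, {A, B, C}, {A, B, D}, {A, B, C, D}.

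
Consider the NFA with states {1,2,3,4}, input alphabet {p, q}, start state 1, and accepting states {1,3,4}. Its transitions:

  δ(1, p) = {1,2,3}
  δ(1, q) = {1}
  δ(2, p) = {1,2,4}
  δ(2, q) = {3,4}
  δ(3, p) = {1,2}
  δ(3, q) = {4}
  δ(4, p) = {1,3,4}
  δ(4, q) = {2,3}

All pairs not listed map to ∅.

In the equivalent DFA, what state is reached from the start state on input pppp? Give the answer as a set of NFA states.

{1,2,3,4}

Start: {1}.
δ(1,p) = {1,2,3}.
Union: {1,2,3}.
After p: {1,2,3}.
δ(1,p) = {1,2,3}; δ(2,p) = {1,2,4}; δ(3,p) = {1,2}.
Union: {1,2,3,4}.
After p: {1,2,3,4}.
δ(1,p) = {1,2,3}; δ(2,p) = {1,2,4}; δ(3,p) = {1,2}; δ(4,p) = {1,3,4}.
Union: {1,2,3,4}.
After p: {1,2,3,4}.
δ(1,p) = {1,2,3}; δ(2,p) = {1,2,4}; δ(3,p) = {1,2}; δ(4,p) = {1,3,4}.
Union: {1,2,3,4}.
After p: {1,2,3,4}.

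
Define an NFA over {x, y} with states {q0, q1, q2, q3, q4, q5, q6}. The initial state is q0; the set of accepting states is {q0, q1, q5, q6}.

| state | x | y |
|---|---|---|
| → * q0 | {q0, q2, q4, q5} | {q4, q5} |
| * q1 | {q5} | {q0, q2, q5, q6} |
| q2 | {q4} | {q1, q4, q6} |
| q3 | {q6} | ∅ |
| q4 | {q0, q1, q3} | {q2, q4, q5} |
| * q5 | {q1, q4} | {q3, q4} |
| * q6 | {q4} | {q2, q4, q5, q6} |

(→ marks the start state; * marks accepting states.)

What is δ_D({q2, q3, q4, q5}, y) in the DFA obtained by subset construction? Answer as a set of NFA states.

δ(q2,y) = {q1, q4, q6}; δ(q3,y) = ∅; δ(q4,y) = {q2, q4, q5}; δ(q5,y) = {q3, q4}.
Union: {q1, q2, q3, q4, q5, q6}.

{q1, q2, q3, q4, q5, q6}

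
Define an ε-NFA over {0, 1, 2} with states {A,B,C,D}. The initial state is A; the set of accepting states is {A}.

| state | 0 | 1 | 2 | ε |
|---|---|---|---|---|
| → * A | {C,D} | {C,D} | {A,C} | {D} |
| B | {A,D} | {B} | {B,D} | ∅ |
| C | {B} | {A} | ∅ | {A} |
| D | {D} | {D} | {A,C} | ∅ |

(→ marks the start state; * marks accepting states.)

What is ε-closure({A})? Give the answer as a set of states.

Begin with {A}.
A →ε {D}; add D.
ε-closure = {A,D}.

{A,D}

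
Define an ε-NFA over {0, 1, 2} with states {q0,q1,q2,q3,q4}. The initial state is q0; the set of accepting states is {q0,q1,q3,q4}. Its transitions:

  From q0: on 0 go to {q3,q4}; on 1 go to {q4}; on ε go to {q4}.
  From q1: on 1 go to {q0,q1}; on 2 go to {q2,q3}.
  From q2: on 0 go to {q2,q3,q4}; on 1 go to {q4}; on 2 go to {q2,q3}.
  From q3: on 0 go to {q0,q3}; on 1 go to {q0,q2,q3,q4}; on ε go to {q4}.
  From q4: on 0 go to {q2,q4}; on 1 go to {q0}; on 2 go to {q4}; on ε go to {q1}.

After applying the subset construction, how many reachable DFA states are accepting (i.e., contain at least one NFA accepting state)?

Start state of the DFA: {q0,q1,q4} (ε-closure of the NFA start).
{q0,q1,q4} --0--> {q1,q2,q3,q4}  [new]
{q0,q1,q4} --1--> {q0,q1,q4}  [seen]
{q0,q1,q4} --2--> {q1,q2,q3,q4}  [seen]
{q1,q2,q3,q4} --0--> {q0,q1,q2,q3,q4}  [new]
{q1,q2,q3,q4} --1--> {q0,q1,q2,q3,q4}  [seen]
{q1,q2,q3,q4} --2--> {q1,q2,q3,q4}  [seen]
{q0,q1,q2,q3,q4} --0--> {q0,q1,q2,q3,q4}  [seen]
{q0,q1,q2,q3,q4} --1--> {q0,q1,q2,q3,q4}  [seen]
{q0,q1,q2,q3,q4} --2--> {q1,q2,q3,q4}  [seen]
Reachable DFA states: {q0,q1,q4}, {q1,q2,q3,q4}, {q0,q1,q2,q3,q4}.
Accepting DFA states (contain an NFA accepting state): {q0,q1,q4}, {q1,q2,q3,q4}, {q0,q1,q2,q3,q4}.

3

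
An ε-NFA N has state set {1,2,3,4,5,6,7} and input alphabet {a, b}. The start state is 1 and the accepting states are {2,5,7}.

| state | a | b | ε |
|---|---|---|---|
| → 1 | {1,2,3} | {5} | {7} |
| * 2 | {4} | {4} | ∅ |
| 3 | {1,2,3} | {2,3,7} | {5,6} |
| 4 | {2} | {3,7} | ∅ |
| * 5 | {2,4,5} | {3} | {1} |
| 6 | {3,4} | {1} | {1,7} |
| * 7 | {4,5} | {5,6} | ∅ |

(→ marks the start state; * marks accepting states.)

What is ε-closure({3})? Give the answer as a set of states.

Begin with {3}.
3 →ε {5,6}; add 5, 6.
6 →ε {1,7}; add 1, 7.
ε-closure = {1,3,5,6,7}.

{1,3,5,6,7}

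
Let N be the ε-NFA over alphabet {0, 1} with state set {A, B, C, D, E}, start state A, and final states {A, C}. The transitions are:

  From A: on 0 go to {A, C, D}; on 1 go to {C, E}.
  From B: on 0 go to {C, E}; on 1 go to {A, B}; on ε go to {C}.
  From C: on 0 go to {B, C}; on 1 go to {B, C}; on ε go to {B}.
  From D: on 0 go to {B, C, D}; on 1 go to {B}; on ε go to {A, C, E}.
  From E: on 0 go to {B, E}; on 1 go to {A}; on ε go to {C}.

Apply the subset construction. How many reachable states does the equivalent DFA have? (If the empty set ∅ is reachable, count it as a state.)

Start state of the DFA: {A} (ε-closure of the NFA start).
{A} --0--> {A, B, C, D, E}  [new]
{A} --1--> {B, C, E}  [new]
{A, B, C, D, E} --0--> {A, B, C, D, E}  [seen]
{A, B, C, D, E} --1--> {A, B, C, E}  [new]
{B, C, E} --0--> {B, C, E}  [seen]
{B, C, E} --1--> {A, B, C}  [new]
{A, B, C, E} --0--> {A, B, C, D, E}  [seen]
{A, B, C, E} --1--> {A, B, C, E}  [seen]
{A, B, C} --0--> {A, B, C, D, E}  [seen]
{A, B, C} --1--> {A, B, C, E}  [seen]
Reachable DFA states: {A}, {A, B, C, D, E}, {B, C, E}, {A, B, C, E}, {A, B, C}.

5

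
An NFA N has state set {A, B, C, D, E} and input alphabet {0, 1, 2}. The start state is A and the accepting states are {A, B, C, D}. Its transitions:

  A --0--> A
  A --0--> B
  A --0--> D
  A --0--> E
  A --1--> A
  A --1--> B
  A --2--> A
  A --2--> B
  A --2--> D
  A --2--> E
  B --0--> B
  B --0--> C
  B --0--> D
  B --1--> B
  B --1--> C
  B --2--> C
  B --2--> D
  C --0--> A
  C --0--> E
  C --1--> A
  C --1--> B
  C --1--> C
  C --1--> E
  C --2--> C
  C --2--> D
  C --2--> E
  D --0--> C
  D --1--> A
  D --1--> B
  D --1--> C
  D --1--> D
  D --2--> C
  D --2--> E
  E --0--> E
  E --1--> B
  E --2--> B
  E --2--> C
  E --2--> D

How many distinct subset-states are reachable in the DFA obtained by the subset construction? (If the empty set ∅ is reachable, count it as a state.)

Start state of the DFA: {A}.
{A} --0--> {A, B, D, E}  [new]
{A} --1--> {A, B}  [new]
{A} --2--> {A, B, D, E}  [seen]
{A, B, D, E} --0--> {A, B, C, D, E}  [new]
{A, B, D, E} --1--> {A, B, C, D}  [new]
{A, B, D, E} --2--> {A, B, C, D, E}  [seen]
{A, B} --0--> {A, B, C, D, E}  [seen]
{A, B} --1--> {A, B, C}  [new]
{A, B} --2--> {A, B, C, D, E}  [seen]
{A, B, C, D, E} --0--> {A, B, C, D, E}  [seen]
{A, B, C, D, E} --1--> {A, B, C, D, E}  [seen]
{A, B, C, D, E} --2--> {A, B, C, D, E}  [seen]
{A, B, C, D} --0--> {A, B, C, D, E}  [seen]
{A, B, C, D} --1--> {A, B, C, D, E}  [seen]
{A, B, C, D} --2--> {A, B, C, D, E}  [seen]
{A, B, C} --0--> {A, B, C, D, E}  [seen]
{A, B, C} --1--> {A, B, C, E}  [new]
{A, B, C} --2--> {A, B, C, D, E}  [seen]
{A, B, C, E} --0--> {A, B, C, D, E}  [seen]
{A, B, C, E} --1--> {A, B, C, E}  [seen]
{A, B, C, E} --2--> {A, B, C, D, E}  [seen]
Reachable DFA states: {A}, {A, B, D, E}, {A, B}, {A, B, C, D, E}, {A, B, C, D}, {A, B, C}, {A, B, C, E}.

7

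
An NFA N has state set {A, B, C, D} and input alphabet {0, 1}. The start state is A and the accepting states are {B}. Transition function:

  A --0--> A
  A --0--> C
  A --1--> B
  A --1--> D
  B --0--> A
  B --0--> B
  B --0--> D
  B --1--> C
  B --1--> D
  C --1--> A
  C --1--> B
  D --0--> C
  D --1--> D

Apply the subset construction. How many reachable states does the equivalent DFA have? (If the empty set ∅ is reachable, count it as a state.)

Start state of the DFA: {A}.
{A} --0--> {A, C}  [new]
{A} --1--> {B, D}  [new]
{A, C} --0--> {A, C}  [seen]
{A, C} --1--> {A, B, D}  [new]
{B, D} --0--> {A, B, C, D}  [new]
{B, D} --1--> {C, D}  [new]
{A, B, D} --0--> {A, B, C, D}  [seen]
{A, B, D} --1--> {B, C, D}  [new]
{A, B, C, D} --0--> {A, B, C, D}  [seen]
{A, B, C, D} --1--> {A, B, C, D}  [seen]
{C, D} --0--> {C}  [new]
{C, D} --1--> {A, B, D}  [seen]
{B, C, D} --0--> {A, B, C, D}  [seen]
{B, C, D} --1--> {A, B, C, D}  [seen]
{C} --0--> ∅  [new]
{C} --1--> {A, B}  [new]
∅ --0--> ∅  [seen]
∅ --1--> ∅  [seen]
{A, B} --0--> {A, B, C, D}  [seen]
{A, B} --1--> {B, C, D}  [seen]
Reachable DFA states: {A}, {A, C}, {B, D}, {A, B, D}, {A, B, C, D}, {C, D}, {B, C, D}, {C}, ∅, {A, B}.

10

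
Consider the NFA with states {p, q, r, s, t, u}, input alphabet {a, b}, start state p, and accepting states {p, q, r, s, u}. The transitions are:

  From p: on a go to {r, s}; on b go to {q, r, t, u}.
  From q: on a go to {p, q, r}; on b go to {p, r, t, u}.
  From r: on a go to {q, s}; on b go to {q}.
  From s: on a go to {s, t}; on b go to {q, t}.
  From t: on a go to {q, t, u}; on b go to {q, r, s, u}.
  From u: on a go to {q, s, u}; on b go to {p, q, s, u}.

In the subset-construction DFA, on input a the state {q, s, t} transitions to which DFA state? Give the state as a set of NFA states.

{p, q, r, s, t, u}

δ(q,a) = {p, q, r}; δ(s,a) = {s, t}; δ(t,a) = {q, t, u}.
Union: {p, q, r, s, t, u}.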